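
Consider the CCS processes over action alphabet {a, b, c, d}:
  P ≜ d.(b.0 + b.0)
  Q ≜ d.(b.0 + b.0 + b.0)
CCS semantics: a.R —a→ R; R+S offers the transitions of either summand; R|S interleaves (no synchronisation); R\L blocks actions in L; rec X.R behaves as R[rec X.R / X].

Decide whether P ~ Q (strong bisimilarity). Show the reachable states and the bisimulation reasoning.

YES

P's transition system — 3 states:
  u0 = d.(b.0 + b.0) → --d--▸ u1
  u1 = b.0 + b.0 → --b--▸ u2
  u2 = 0 → ∅
Q's transition system — 3 states:
  v0 = d.(b.0 + b.0 + b.0) → --d--▸ v1
  v1 = b.0 + b.0 + b.0 → --b--▸ v2
  v2 = 0 → ∅
Bisimilarity quotient blocks:
  B0 = {u0, v0}
  B1 = {u1, v1}
  B2 = {u2, v2}
u0 ∈ B0, v0 ∈ B0 → same block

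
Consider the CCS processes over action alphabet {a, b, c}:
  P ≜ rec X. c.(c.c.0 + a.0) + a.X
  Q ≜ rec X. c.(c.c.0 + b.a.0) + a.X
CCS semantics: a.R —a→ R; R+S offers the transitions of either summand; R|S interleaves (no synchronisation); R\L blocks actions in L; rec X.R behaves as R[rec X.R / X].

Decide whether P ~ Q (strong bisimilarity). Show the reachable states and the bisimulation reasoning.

LTS(P): 4 reachable states
  s0 = rec X. c.(c.c.0 + a.0) + a.X ⊢ --a--▸ s0, --c--▸ s1
  s1 = c.c.0 + a.0 ⊢ --a--▸ s2, --c--▸ s3
  s2 = 0 ⊢ ∅
  s3 = c.0 ⊢ --c--▸ s2
LTS(Q): 5 reachable states
  t0 = rec X. c.(c.c.0 + b.a.0) + a.X ⊢ --a--▸ t0, --c--▸ t1
  t1 = c.c.0 + b.a.0 ⊢ --b--▸ t2, --c--▸ t3
  t2 = a.0 ⊢ --a--▸ t4
  t3 = c.0 ⊢ --c--▸ t4
  t4 = 0 ⊢ ∅
Coarsest stable partition (strong bisimilarity classes):
  B0 = {s0}
  B1 = {s1}
  B2 = {s2, t4}
  B3 = {s3, t3}
  B4 = {t0}
  B5 = {t1}
  B6 = {t2}
s0 ∈ B0, t0 ∈ B4 → different blocks

P ≁ Q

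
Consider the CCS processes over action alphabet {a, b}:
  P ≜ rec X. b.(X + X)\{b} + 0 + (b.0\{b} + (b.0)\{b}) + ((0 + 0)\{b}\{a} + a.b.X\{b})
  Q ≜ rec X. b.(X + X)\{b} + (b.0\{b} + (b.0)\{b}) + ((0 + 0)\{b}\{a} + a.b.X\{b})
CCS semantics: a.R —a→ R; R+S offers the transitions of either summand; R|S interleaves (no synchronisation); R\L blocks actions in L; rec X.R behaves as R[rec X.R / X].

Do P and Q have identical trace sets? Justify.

traces(P) = traces(Q)

LTS(P): 6 reachable states
  p0 = rec X. b.(X + X)\{b} + 0 + (b.0\{b} + (b.0)\{b}) + ((0 + 0)\{b}\{a} + a.b.X\{b}) | ··a··> p1, ··b··> p2, ··b··> p3
  p1 = b.(rec X. b.(X + X)\{b} + 0 + (b.0\{b} + (b.0)\{b}) + ((0 + 0)\{b}\{a} + a.b.X\{b}))\{b} | ··b··> p4
  p2 = ((rec X. b.(X + X)\{b} + 0 + (b.0\{b} + (b.0)\{b}) + ((0 + 0)\{b}\{a} + a.b.X\{b})) + (rec X. b.(X + X)\{b} + 0 + (b.0\{b} + (b.0)\{b}) + ((0 + 0)\{b}\{a} + a.b.X\{b})))\{b} | ··a··> p5
  p3 = 0\{b} | deadlocked
  p4 = (rec X. b.(X + X)\{b} + 0 + (b.0\{b} + (b.0)\{b}) + ((0 + 0)\{b}\{a} + a.b.X\{b}))\{b} | ··a··> p5
  p5 = (b.(rec X. b.(X + X)\{b} + 0 + (b.0\{b} + (b.0)\{b}) + ((0 + 0)\{b}\{a} + a.b.X\{b}))\{b})\{b} | deadlocked
LTS(Q): 6 reachable states
  q0 = rec X. b.(X + X)\{b} + (b.0\{b} + (b.0)\{b}) + ((0 + 0)\{b}\{a} + a.b.X\{b}) | ··a··> q1, ··b··> q2, ··b··> q3
  q1 = b.(rec X. b.(X + X)\{b} + (b.0\{b} + (b.0)\{b}) + ((0 + 0)\{b}\{a} + a.b.X\{b}))\{b} | ··b··> q4
  q2 = ((rec X. b.(X + X)\{b} + (b.0\{b} + (b.0)\{b}) + ((0 + 0)\{b}\{a} + a.b.X\{b})) + (rec X. b.(X + X)\{b} + (b.0\{b} + (b.0)\{b}) + ((0 + 0)\{b}\{a} + a.b.X\{b})))\{b} | ··a··> q5
  q3 = 0\{b} | deadlocked
  q4 = (rec X. b.(X + X)\{b} + (b.0\{b} + (b.0)\{b}) + ((0 + 0)\{b}\{a} + a.b.X\{b}))\{b} | ··a··> q5
  q5 = (b.(rec X. b.(X + X)\{b} + (b.0\{b} + (b.0)\{b}) + ((0 + 0)\{b}\{a} + a.b.X\{b}))\{b})\{b} | deadlocked
Bisimilarity quotient blocks:
  B0 = {p0, q0}
  B1 = {p3, p5, q3, q5}
  B2 = {p1, q1}
  B3 = {p2, p4, q2, q4}
p0 ∈ B0, q0 ∈ B0 → same block
Bisimilar ⇒ trace-equivalent.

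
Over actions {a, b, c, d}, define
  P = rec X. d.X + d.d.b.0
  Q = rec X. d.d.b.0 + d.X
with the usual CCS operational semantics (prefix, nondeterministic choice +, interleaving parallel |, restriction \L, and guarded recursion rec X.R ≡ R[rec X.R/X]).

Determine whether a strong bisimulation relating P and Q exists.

P ~ Q

Reachable graph of P (4 states):
  u0 = rec X. d.X + d.d.b.0 | --d--▸ u0, --d--▸ u1
  u1 = d.b.0 | --d--▸ u2
  u2 = b.0 | --b--▸ u3
  u3 = 0 | ∅
Reachable graph of Q (4 states):
  v0 = rec X. d.d.b.0 + d.X | --d--▸ v0, --d--▸ v1
  v1 = d.b.0 | --d--▸ v2
  v2 = b.0 | --b--▸ v3
  v3 = 0 | ∅
Bisimilarity quotient blocks:
  B0 = {u0, v0}
  B1 = {u1, v1}
  B2 = {u2, v2}
  B3 = {u3, v3}
u0 ∈ B0, v0 ∈ B0 → same block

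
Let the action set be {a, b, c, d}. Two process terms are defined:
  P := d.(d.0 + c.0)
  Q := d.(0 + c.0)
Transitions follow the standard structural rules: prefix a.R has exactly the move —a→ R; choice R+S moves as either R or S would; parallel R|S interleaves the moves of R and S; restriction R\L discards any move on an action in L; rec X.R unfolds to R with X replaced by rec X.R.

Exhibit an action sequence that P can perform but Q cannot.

P's transition system — 3 states:
  p0 = d.(d.0 + c.0) ⊢ --d--▸ p1
  p1 = d.0 + c.0 ⊢ --c--▸ p2, --d--▸ p2
  p2 = 0 ⊢ (no moves)
Q's transition system — 3 states:
  q0 = d.(0 + c.0) ⊢ --d--▸ q1
  q1 = 0 + c.0 ⊢ --c--▸ q2
  q2 = 0 ⊢ (no moves)
Executing dd from P (initial set {p0}):
  [1] d ⇒ {p1}
  [2] d ⇒ {p2}
  — P admits the full trace.
Executing dd from Q (initial set {q0}):
  [1] d ⇒ {q1}
  [2] d ⇒ ∅  — Q cannot continue

dd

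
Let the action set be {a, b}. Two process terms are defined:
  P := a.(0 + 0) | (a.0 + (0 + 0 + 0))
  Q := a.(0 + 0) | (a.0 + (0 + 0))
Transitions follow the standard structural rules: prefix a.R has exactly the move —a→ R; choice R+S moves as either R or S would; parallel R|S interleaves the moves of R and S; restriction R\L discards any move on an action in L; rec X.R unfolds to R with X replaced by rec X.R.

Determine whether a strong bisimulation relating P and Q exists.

bisimilar

P's transition system — 4 states:
  m0 = a.(0 + 0) | (a.0 + (0 + 0 + 0)) ⊢ =a=> m1, =a=> m2
  m1 = (0 + 0) | (a.0 + (0 + 0 + 0)) ⊢ =a=> m3
  m2 = a.(0 + 0) | 0 ⊢ =a=> m3
  m3 = (0 + 0) | 0 ⊢ (no moves)
Q's transition system — 4 states:
  n0 = a.(0 + 0) | (a.0 + (0 + 0)) ⊢ =a=> n1, =a=> n2
  n1 = (0 + 0) | (a.0 + (0 + 0)) ⊢ =a=> n3
  n2 = a.(0 + 0) | 0 ⊢ =a=> n3
  n3 = (0 + 0) | 0 ⊢ (no moves)
Coarsest stable partition (strong bisimilarity classes):
  B0 = {m0, n0}
  B1 = {m1, m2, n1, n2}
  B2 = {m3, n3}
m0 ∈ B0, n0 ∈ B0 → same block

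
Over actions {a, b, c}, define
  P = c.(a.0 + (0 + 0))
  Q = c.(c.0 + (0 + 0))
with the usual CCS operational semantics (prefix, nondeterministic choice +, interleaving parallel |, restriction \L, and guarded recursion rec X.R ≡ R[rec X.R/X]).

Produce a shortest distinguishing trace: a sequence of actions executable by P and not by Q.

LTS(P): 3 reachable states
  u0 = c.(a.0 + (0 + 0)) | ··c··> u1
  u1 = a.0 + (0 + 0) | ··a··> u2
  u2 = 0 | ·
LTS(Q): 3 reachable states
  v0 = c.(c.0 + (0 + 0)) | ··c··> v1
  v1 = c.0 + (0 + 0) | ··c··> v2
  v2 = 0 | ·
Executing ca from P (initial set {u0}):
  [1] c ⇒ {u1}
  [2] a ⇒ {u2}
  ✓ P
Executing ca from Q (initial set {v0}):
  [1] c ⇒ {v1}
  [2] a ⇒ no successor for Q

ca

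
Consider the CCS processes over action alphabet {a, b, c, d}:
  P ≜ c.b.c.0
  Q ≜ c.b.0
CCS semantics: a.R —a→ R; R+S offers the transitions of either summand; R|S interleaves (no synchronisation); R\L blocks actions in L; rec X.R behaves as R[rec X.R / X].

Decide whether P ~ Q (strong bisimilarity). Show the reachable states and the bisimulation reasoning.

Reachable graph of P (4 states):
  p0 = c.b.c.0 ⊢ --c--▸ p1
  p1 = b.c.0 ⊢ --b--▸ p2
  p2 = c.0 ⊢ --c--▸ p3
  p3 = 0 ⊢ (no moves)
Reachable graph of Q (3 states):
  q0 = c.b.0 ⊢ --c--▸ q1
  q1 = b.0 ⊢ --b--▸ q2
  q2 = 0 ⊢ (no moves)
Bisimilarity quotient blocks:
  B0 = {p0}
  B1 = {p1}
  B2 = {p2}
  B3 = {p3, q2}
  B4 = {q0}
  B5 = {q1}
p0 ∈ B0, q0 ∈ B4 → different blocks

NO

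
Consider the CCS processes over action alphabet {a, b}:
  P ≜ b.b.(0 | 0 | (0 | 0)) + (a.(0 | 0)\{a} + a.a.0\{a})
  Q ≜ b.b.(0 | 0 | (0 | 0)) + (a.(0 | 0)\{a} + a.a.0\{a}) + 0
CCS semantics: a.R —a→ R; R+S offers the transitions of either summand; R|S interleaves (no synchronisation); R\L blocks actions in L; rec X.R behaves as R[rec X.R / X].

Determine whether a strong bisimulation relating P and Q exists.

P's transition system — 6 states:
  u0 = b.b.(0 | 0 | (0 | 0)) + (a.(0 | 0)\{a} + a.a.0\{a}) ⊢ -a-> u1, -a-> u2, -b-> u3
  u1 = (0 | 0)\{a} ⊢ stopped
  u2 = a.0\{a} ⊢ -a-> u4
  u3 = b.(0 | 0 | (0 | 0)) ⊢ -b-> u5
  u4 = 0\{a} ⊢ stopped
  u5 = 0 | 0 | (0 | 0) ⊢ stopped
Q's transition system — 6 states:
  v0 = b.b.(0 | 0 | (0 | 0)) + (a.(0 | 0)\{a} + a.a.0\{a}) + 0 ⊢ -a-> v1, -a-> v2, -b-> v3
  v1 = (0 | 0)\{a} ⊢ stopped
  v2 = a.0\{a} ⊢ -a-> v4
  v3 = b.(0 | 0 | (0 | 0)) ⊢ -b-> v5
  v4 = 0\{a} ⊢ stopped
  v5 = 0 | 0 | (0 | 0) ⊢ stopped
Coarsest stable partition (strong bisimilarity classes):
  B0 = {u0, v0}
  B1 = {u3, v3}
  B2 = {u1, u4, u5, v1, v4, v5}
  B3 = {u2, v2}
u0 ∈ B0, v0 ∈ B0 → same block

bisimilar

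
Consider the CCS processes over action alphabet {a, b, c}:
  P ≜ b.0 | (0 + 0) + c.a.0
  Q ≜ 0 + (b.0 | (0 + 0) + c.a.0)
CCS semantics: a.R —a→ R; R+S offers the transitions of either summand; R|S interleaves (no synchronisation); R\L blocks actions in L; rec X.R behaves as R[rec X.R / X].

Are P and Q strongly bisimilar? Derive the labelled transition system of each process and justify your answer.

Reachable graph of P (4 states):
  s0 = b.0 | (0 + 0) + c.a.0 ⊢ ··b··> s1, ··c··> s2
  s1 = 0 | (0 + 0) ⊢ deadlocked
  s2 = a.0 ⊢ ··a··> s3
  s3 = 0 ⊢ deadlocked
Reachable graph of Q (4 states):
  t0 = 0 + (b.0 | (0 + 0) + c.a.0) ⊢ ··b··> t1, ··c··> t2
  t1 = 0 | (0 + 0) ⊢ deadlocked
  t2 = a.0 ⊢ ··a··> t3
  t3 = 0 ⊢ deadlocked
Partition-refinement fixed point:
  B0 = {s0, t0}
  B1 = {s1, s3, t1, t3}
  B2 = {s2, t2}
s0 ∈ B0, t0 ∈ B0 → same block

YES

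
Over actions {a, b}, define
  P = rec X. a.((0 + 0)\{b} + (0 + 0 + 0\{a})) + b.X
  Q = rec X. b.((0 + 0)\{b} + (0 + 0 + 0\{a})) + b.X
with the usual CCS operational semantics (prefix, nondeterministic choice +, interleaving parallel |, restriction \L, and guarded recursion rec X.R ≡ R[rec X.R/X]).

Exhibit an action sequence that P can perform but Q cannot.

Reachable graph of P (2 states):
  p0 = rec X. a.((0 + 0)\{b} + (0 + 0 + 0\{a})) + b.X → --a--▸ p1, --b--▸ p0
  p1 = (0 + 0)\{b} + (0 + 0 + 0\{a}) → deadlocked
Reachable graph of Q (2 states):
  q0 = rec X. b.((0 + 0)\{b} + (0 + 0 + 0\{a})) + b.X → --b--▸ q0, --b--▸ q1
  q1 = (0 + 0)\{b} + (0 + 0 + 0\{a}) → deadlocked
Executing a from P (initial set {p0}):
  step 1 (a): {p1}
  P completes σ.
Executing a from Q (initial set {q0}):
  step 1 (a): no successor for Q

a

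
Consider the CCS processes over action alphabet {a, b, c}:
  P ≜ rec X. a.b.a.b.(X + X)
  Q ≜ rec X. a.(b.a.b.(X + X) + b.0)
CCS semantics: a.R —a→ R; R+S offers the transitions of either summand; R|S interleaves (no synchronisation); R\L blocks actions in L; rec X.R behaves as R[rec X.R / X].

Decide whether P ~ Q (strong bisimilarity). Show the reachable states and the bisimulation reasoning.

P's transition system — 5 states:
  m0 = rec X. a.b.a.b.(X + X) | ··a··> m1
  m1 = b.a.b.((rec X. a.b.a.b.(X + X)) + (rec X. a.b.a.b.(X + X))) | ··b··> m2
  m2 = a.b.((rec X. a.b.a.b.(X + X)) + (rec X. a.b.a.b.(X + X))) | ··a··> m3
  m3 = b.((rec X. a.b.a.b.(X + X)) + (rec X. a.b.a.b.(X + X))) | ··b··> m4
  m4 = (rec X. a.b.a.b.(X + X)) + (rec X. a.b.a.b.(X + X)) | ··a··> m1
Q's transition system — 6 states:
  n0 = rec X. a.(b.a.b.(X + X) + b.0) | ··a··> n1
  n1 = b.a.b.((rec X. a.(b.a.b.(X + X) + b.0)) + (rec X. a.(b.a.b.(X + X) + b.0))) + b.0 | ··b··> n2, ··b··> n3
  n2 = 0 | (no moves)
  n3 = a.b.((rec X. a.(b.a.b.(X + X) + b.0)) + (rec X. a.(b.a.b.(X + X) + b.0))) | ··a··> n4
  n4 = b.((rec X. a.(b.a.b.(X + X) + b.0)) + (rec X. a.(b.a.b.(X + X) + b.0))) | ··b··> n5
  n5 = (rec X. a.(b.a.b.(X + X) + b.0)) + (rec X. a.(b.a.b.(X + X) + b.0)) | ··a··> n1
Bisimilarity quotient blocks:
  B0 = {m0, m2, m4}
  B1 = {m1, m3}
  B2 = {n0, n5}
  B3 = {n1}
  B4 = {n3}
  B5 = {n4}
  B6 = {n2}
m0 ∈ B0, n0 ∈ B2 → different blocks

not bisimilar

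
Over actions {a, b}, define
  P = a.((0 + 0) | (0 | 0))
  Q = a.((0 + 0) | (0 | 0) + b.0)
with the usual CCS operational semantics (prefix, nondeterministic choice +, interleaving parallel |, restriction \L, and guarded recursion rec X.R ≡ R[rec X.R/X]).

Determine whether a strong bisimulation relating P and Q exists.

P ≁ Q

Reachable graph of P (2 states):
  s0 = a.((0 + 0) | (0 | 0)) :: --a--▸ s1
  s1 = (0 + 0) | (0 | 0) :: (no moves)
Reachable graph of Q (3 states):
  t0 = a.((0 + 0) | (0 | 0) + b.0) :: --a--▸ t1
  t1 = (0 + 0) | (0 | 0) + b.0 :: --b--▸ t2
  t2 = 0 :: (no moves)
Coarsest stable partition (strong bisimilarity classes):
  B0 = {s0}
  B1 = {s1, t2}
  B2 = {t0}
  B3 = {t1}
s0 ∈ B0, t0 ∈ B2 → different blocks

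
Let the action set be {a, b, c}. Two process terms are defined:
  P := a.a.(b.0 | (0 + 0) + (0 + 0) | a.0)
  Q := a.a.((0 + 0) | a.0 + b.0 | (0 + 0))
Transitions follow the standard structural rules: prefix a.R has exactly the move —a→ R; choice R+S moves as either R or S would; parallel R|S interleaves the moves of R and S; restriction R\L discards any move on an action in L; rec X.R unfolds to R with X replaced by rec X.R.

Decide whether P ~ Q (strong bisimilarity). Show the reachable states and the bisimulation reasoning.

Reachable graph of P (5 states):
  s0 = a.a.(b.0 | (0 + 0) + (0 + 0) | a.0) has moves =a=> s1
  s1 = a.(b.0 | (0 + 0) + (0 + 0) | a.0) has moves =a=> s2
  s2 = b.0 | (0 + 0) + (0 + 0) | a.0 has moves =a=> s3, =b=> s4
  s3 = (0 + 0) | 0 has moves ∅
  s4 = 0 | (0 + 0) has moves ∅
Reachable graph of Q (5 states):
  t0 = a.a.((0 + 0) | a.0 + b.0 | (0 + 0)) has moves =a=> t1
  t1 = a.((0 + 0) | a.0 + b.0 | (0 + 0)) has moves =a=> t2
  t2 = (0 + 0) | a.0 + b.0 | (0 + 0) has moves =a=> t3, =b=> t4
  t3 = (0 + 0) | 0 has moves ∅
  t4 = 0 | (0 + 0) has moves ∅
Partition-refinement fixed point:
  B0 = {s0, t0}
  B1 = {s1, t1}
  B2 = {s2, t2}
  B3 = {s3, s4, t3, t4}
s0 ∈ B0, t0 ∈ B0 → same block

bisimilar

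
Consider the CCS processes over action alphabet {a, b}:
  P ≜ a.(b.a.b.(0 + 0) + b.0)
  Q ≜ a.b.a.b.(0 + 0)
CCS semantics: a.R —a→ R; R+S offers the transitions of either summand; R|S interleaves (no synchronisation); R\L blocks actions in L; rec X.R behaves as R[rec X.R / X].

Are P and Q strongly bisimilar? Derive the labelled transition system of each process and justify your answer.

P's transition system — 6 states:
  s0 = a.(b.a.b.(0 + 0) + b.0) ⊢ ··a··> s1
  s1 = b.a.b.(0 + 0) + b.0 ⊢ ··b··> s2, ··b··> s3
  s2 = 0 ⊢ deadlocked
  s3 = a.b.(0 + 0) ⊢ ··a··> s4
  s4 = b.(0 + 0) ⊢ ··b··> s5
  s5 = 0 + 0 ⊢ deadlocked
Q's transition system — 5 states:
  t0 = a.b.a.b.(0 + 0) ⊢ ··a··> t1
  t1 = b.a.b.(0 + 0) ⊢ ··b··> t2
  t2 = a.b.(0 + 0) ⊢ ··a··> t3
  t3 = b.(0 + 0) ⊢ ··b··> t4
  t4 = 0 + 0 ⊢ deadlocked
Partition-refinement fixed point:
  B0 = {s0}
  B1 = {s1}
  B2 = {s2, s5, t4}
  B3 = {s3, t2}
  B4 = {s4, t3}
  B5 = {t0}
  B6 = {t1}
s0 ∈ B0, t0 ∈ B5 → different blocks

not bisimilar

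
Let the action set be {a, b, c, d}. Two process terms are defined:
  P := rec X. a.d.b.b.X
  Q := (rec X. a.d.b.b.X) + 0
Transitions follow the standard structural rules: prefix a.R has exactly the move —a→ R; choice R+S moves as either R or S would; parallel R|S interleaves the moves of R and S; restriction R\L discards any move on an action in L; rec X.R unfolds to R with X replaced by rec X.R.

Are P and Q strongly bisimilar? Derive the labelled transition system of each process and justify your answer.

LTS(P): 4 reachable states
  u0 = rec X. a.d.b.b.X → =a=> u1
  u1 = d.b.b.(rec X. a.d.b.b.X) → =d=> u2
  u2 = b.b.(rec X. a.d.b.b.X) → =b=> u3
  u3 = b.(rec X. a.d.b.b.X) → =b=> u0
LTS(Q): 5 reachable states
  v0 = (rec X. a.d.b.b.X) + 0 → =a=> v1
  v1 = d.b.b.(rec X. a.d.b.b.X) → =d=> v2
  v2 = b.b.(rec X. a.d.b.b.X) → =b=> v3
  v3 = b.(rec X. a.d.b.b.X) → =b=> v4
  v4 = rec X. a.d.b.b.X → =a=> v1
Bisimilarity quotient blocks:
  B0 = {u0, v0, v4}
  B1 = {u1, v1}
  B2 = {u2, v2}
  B3 = {u3, v3}
u0 ∈ B0, v0 ∈ B0 → same block

bisimilar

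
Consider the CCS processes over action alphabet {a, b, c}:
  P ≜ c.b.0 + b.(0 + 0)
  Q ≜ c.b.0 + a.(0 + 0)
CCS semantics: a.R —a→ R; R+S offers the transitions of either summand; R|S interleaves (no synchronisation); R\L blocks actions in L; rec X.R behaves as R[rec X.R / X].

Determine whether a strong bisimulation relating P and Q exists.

Reachable graph of P (4 states):
  s0 = c.b.0 + b.(0 + 0) has moves --b--▸ s1, --c--▸ s2
  s1 = 0 + 0 has moves ·
  s2 = b.0 has moves --b--▸ s3
  s3 = 0 has moves ·
Reachable graph of Q (4 states):
  t0 = c.b.0 + a.(0 + 0) has moves --a--▸ t1, --c--▸ t2
  t1 = 0 + 0 has moves ·
  t2 = b.0 has moves --b--▸ t3
  t3 = 0 has moves ·
Partition-refinement fixed point:
  B0 = {s0}
  B1 = {s1, s3, t1, t3}
  B2 = {s2, t2}
  B3 = {t0}
s0 ∈ B0, t0 ∈ B3 → different blocks

not bisimilar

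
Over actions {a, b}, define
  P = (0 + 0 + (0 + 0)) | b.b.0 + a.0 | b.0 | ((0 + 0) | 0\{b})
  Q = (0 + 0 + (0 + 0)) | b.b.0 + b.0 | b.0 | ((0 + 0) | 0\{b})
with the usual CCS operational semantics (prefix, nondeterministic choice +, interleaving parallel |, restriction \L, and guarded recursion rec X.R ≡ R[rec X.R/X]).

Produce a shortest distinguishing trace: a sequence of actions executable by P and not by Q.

LTS(P): 6 reachable states
  p0 = (0 + 0 + (0 + 0)) | b.b.0 + a.0 | b.0 | ((0 + 0) | 0\{b}) → ··a··> p1, ··b··> p2, ··b··> p3
  p1 = 0 | b.0 | ((0 + 0) | 0\{b}) → ··b··> p4
  p2 = (0 + 0 + (0 + 0)) | b.0 → ··b··> p5
  p3 = a.0 | 0 | ((0 + 0) | 0\{b}) → ··a··> p4
  p4 = 0 | 0 | ((0 + 0) | 0\{b}) → (no moves)
  p5 = (0 + 0 + (0 + 0)) | 0 → (no moves)
LTS(Q): 6 reachable states
  q0 = (0 + 0 + (0 + 0)) | b.b.0 + b.0 | b.0 | ((0 + 0) | 0\{b}) → ··b··> q1, ··b··> q2, ··b··> q3
  q1 = (0 + 0 + (0 + 0)) | b.0 → ··b··> q4
  q2 = 0 | b.0 | ((0 + 0) | 0\{b}) → ··b··> q5
  q3 = b.0 | 0 | ((0 + 0) | 0\{b}) → ··b··> q5
  q4 = (0 + 0 + (0 + 0)) | 0 → (no moves)
  q5 = 0 | 0 | ((0 + 0) | 0\{b}) → (no moves)
Trace ⟨a⟩ through P, begin at {p0}:
  after a @ step 1: {p1}
  — P admits the full trace.
Trace ⟨a⟩ through Q, begin at {q0}:
  after a @ step 1: ∅  — Q cannot continue

a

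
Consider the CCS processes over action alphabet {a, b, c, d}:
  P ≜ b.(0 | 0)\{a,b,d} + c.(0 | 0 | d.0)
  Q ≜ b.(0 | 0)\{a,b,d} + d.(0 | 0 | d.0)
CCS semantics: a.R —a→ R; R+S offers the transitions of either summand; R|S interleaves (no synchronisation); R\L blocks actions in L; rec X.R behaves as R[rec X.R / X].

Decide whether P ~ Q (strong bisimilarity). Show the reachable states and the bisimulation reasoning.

not bisimilar

LTS(P): 4 reachable states
  p0 = b.(0 | 0)\{a,b,d} + c.(0 | 0 | d.0) | ··b··> p1, ··c··> p2
  p1 = (0 | 0)\{a,b,d} | ∅
  p2 = 0 | 0 | d.0 | ··d··> p3
  p3 = 0 | 0 | 0 | ∅
LTS(Q): 4 reachable states
  q0 = b.(0 | 0)\{a,b,d} + d.(0 | 0 | d.0) | ··b··> q1, ··d··> q2
  q1 = (0 | 0)\{a,b,d} | ∅
  q2 = 0 | 0 | d.0 | ··d··> q3
  q3 = 0 | 0 | 0 | ∅
Partition-refinement fixed point:
  B0 = {p0}
  B1 = {p1, p3, q1, q3}
  B2 = {p2, q2}
  B3 = {q0}
p0 ∈ B0, q0 ∈ B3 → different blocks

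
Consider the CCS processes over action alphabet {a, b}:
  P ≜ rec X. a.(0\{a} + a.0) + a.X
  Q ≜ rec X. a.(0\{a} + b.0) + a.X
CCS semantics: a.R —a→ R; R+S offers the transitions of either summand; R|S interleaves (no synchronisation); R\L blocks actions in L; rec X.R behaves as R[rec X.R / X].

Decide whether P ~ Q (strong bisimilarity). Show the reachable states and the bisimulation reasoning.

not bisimilar

LTS(P): 3 reachable states
  u0 = rec X. a.(0\{a} + a.0) + a.X | —a→ u0, —a→ u1
  u1 = 0\{a} + a.0 | —a→ u2
  u2 = 0 | (no moves)
LTS(Q): 3 reachable states
  v0 = rec X. a.(0\{a} + b.0) + a.X | —a→ v0, —a→ v1
  v1 = 0\{a} + b.0 | —b→ v2
  v2 = 0 | (no moves)
Partition-refinement fixed point:
  B0 = {u0}
  B1 = {u1}
  B2 = {u2, v2}
  B3 = {v0}
  B4 = {v1}
u0 ∈ B0, v0 ∈ B3 → different blocks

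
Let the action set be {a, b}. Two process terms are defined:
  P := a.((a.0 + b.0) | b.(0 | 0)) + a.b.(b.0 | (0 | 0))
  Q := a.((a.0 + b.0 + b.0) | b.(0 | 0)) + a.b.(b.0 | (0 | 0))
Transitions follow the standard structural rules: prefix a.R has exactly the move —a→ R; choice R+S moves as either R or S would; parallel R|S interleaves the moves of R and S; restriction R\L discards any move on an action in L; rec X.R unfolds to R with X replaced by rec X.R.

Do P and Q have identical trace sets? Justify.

P's transition system — 7 states:
  u0 = a.((a.0 + b.0) | b.(0 | 0)) + a.b.(b.0 | (0 | 0)) ⊢ --a--▸ u1, --a--▸ u2
  u1 = (a.0 + b.0) | b.(0 | 0) ⊢ --a--▸ u3, --b--▸ u3, --b--▸ u4
  u2 = b.(b.0 | (0 | 0)) ⊢ --b--▸ u5
  u3 = 0 | b.(0 | 0) ⊢ --b--▸ u6
  u4 = (a.0 + b.0) | (0 | 0) ⊢ --a--▸ u6, --b--▸ u6
  u5 = b.0 | (0 | 0) ⊢ --b--▸ u6
  u6 = 0 | (0 | 0) ⊢ ·
Q's transition system — 7 states:
  v0 = a.((a.0 + b.0 + b.0) | b.(0 | 0)) + a.b.(b.0 | (0 | 0)) ⊢ --a--▸ v1, --a--▸ v2
  v1 = (a.0 + b.0 + b.0) | b.(0 | 0) ⊢ --a--▸ v3, --b--▸ v3, --b--▸ v4
  v2 = b.(b.0 | (0 | 0)) ⊢ --b--▸ v5
  v3 = 0 | b.(0 | 0) ⊢ --b--▸ v6
  v4 = (a.0 + b.0 + b.0) | (0 | 0) ⊢ --a--▸ v6, --b--▸ v6
  v5 = b.0 | (0 | 0) ⊢ --b--▸ v6
  v6 = 0 | (0 | 0) ⊢ ·
Bisimilarity quotient blocks:
  B0 = {u0, v0}
  B1 = {u1, v1}
  B2 = {u3, u5, v3, v5}
  B3 = {u6, v6}
  B4 = {u4, v4}
  B5 = {u2, v2}
u0 ∈ B0, v0 ∈ B0 → same block
Bisimilar ⇒ trace-equivalent.

YES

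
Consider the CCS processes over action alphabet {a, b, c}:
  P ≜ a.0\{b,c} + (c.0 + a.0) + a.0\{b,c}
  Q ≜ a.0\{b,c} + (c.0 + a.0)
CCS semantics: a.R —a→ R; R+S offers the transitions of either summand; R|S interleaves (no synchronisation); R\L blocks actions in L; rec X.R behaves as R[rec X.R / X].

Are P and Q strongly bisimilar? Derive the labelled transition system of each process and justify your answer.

P ~ Q

Reachable graph of P (3 states):
  s0 = a.0\{b,c} + (c.0 + a.0) + a.0\{b,c} :: =a=> s1, =a=> s2, =c=> s1
  s1 = 0 :: deadlocked
  s2 = 0\{b,c} :: deadlocked
Reachable graph of Q (3 states):
  t0 = a.0\{b,c} + (c.0 + a.0) :: =a=> t1, =a=> t2, =c=> t1
  t1 = 0 :: deadlocked
  t2 = 0\{b,c} :: deadlocked
Bisimilarity quotient blocks:
  B0 = {s0, t0}
  B1 = {s1, s2, t1, t2}
s0 ∈ B0, t0 ∈ B0 → same block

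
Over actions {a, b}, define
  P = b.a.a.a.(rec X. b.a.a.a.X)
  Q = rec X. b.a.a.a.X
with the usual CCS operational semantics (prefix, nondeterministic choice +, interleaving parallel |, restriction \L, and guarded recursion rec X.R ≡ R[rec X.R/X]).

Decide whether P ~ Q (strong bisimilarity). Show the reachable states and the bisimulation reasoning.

Reachable graph of P (5 states):
  u0 = b.a.a.a.(rec X. b.a.a.a.X) | =b=> u1
  u1 = a.a.a.(rec X. b.a.a.a.X) | =a=> u2
  u2 = a.a.(rec X. b.a.a.a.X) | =a=> u3
  u3 = a.(rec X. b.a.a.a.X) | =a=> u4
  u4 = rec X. b.a.a.a.X | =b=> u1
Reachable graph of Q (4 states):
  v0 = rec X. b.a.a.a.X | =b=> v1
  v1 = a.a.a.(rec X. b.a.a.a.X) | =a=> v2
  v2 = a.a.(rec X. b.a.a.a.X) | =a=> v3
  v3 = a.(rec X. b.a.a.a.X) | =a=> v0
Bisimilarity quotient blocks:
  B0 = {u0, u4, v0}
  B1 = {u1, v1}
  B2 = {u2, v2}
  B3 = {u3, v3}
u0 ∈ B0, v0 ∈ B0 → same block

P ~ Q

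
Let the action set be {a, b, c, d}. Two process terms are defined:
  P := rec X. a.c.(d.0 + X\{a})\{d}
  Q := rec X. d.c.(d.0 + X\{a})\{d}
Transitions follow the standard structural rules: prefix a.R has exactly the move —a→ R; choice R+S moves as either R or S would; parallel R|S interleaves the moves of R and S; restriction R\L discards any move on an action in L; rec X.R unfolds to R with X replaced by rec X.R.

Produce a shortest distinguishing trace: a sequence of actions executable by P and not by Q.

LTS(P): 3 reachable states
  s0 = rec X. a.c.(d.0 + X\{a})\{d} :: =a=> s1
  s1 = c.(d.0 + (rec X. a.c.(d.0 + X\{a})\{d})\{a})\{d} :: =c=> s2
  s2 = (d.0 + (rec X. a.c.(d.0 + X\{a})\{d})\{a})\{d} :: ·
LTS(Q): 3 reachable states
  t0 = rec X. d.c.(d.0 + X\{a})\{d} :: =d=> t1
  t1 = c.(d.0 + (rec X. d.c.(d.0 + X\{a})\{d})\{a})\{d} :: =c=> t2
  t2 = (d.0 + (rec X. d.c.(d.0 + X\{a})\{d})\{a})\{d} :: ·
Trace ⟨a⟩ through P, begin at {s0}:
  step 1 (a): {s1}
  ✓ P
Trace ⟨a⟩ through Q, begin at {t0}:
  step 1 (a): ∅  — Q cannot continue

a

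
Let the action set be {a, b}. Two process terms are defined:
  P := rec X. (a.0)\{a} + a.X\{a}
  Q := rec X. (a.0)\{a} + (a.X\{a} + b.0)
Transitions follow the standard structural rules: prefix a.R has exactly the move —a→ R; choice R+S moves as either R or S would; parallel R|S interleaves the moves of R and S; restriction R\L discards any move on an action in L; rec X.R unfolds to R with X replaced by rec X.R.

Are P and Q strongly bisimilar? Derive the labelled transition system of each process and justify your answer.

Reachable graph of P (2 states):
  m0 = rec X. (a.0)\{a} + a.X\{a} → —a→ m1
  m1 = (rec X. (a.0)\{a} + a.X\{a})\{a} → deadlocked
Reachable graph of Q (4 states):
  n0 = rec X. (a.0)\{a} + (a.X\{a} + b.0) → —a→ n1, —b→ n2
  n1 = (rec X. (a.0)\{a} + (a.X\{a} + b.0))\{a} → —b→ n3
  n2 = 0 → deadlocked
  n3 = 0\{a} → deadlocked
Coarsest stable partition (strong bisimilarity classes):
  B0 = {m0}
  B1 = {m1, n2, n3}
  B2 = {n0}
  B3 = {n1}
m0 ∈ B0, n0 ∈ B2 → different blocks

not bisimilar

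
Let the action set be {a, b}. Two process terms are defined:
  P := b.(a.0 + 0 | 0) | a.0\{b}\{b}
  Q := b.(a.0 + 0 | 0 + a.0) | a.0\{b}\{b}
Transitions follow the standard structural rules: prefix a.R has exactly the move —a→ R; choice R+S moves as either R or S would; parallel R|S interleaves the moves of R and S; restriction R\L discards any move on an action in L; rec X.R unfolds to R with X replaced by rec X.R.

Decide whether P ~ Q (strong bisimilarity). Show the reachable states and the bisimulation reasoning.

P's transition system — 6 states:
  m0 = b.(a.0 + 0 | 0) | a.0\{b}\{b} :: —a→ m1, —b→ m2
  m1 = b.(a.0 + 0 | 0) | 0\{b}\{b} :: —b→ m3
  m2 = (a.0 + 0 | 0) | a.0\{b}\{b} :: —a→ m3, —a→ m4
  m3 = (a.0 + 0 | 0) | 0\{b}\{b} :: —a→ m5
  m4 = 0 | a.0\{b}\{b} :: —a→ m5
  m5 = 0 | 0\{b}\{b} :: stopped
Q's transition system — 6 states:
  n0 = b.(a.0 + 0 | 0 + a.0) | a.0\{b}\{b} :: —a→ n1, —b→ n2
  n1 = b.(a.0 + 0 | 0 + a.0) | 0\{b}\{b} :: —b→ n3
  n2 = (a.0 + 0 | 0 + a.0) | a.0\{b}\{b} :: —a→ n3, —a→ n4
  n3 = (a.0 + 0 | 0 + a.0) | 0\{b}\{b} :: —a→ n5
  n4 = 0 | a.0\{b}\{b} :: —a→ n5
  n5 = 0 | 0\{b}\{b} :: stopped
Partition-refinement fixed point:
  B0 = {m0, n0}
  B1 = {m2, n2}
  B2 = {m3, m4, n3, n4}
  B3 = {m5, n5}
  B4 = {m1, n1}
m0 ∈ B0, n0 ∈ B0 → same block

P ~ Q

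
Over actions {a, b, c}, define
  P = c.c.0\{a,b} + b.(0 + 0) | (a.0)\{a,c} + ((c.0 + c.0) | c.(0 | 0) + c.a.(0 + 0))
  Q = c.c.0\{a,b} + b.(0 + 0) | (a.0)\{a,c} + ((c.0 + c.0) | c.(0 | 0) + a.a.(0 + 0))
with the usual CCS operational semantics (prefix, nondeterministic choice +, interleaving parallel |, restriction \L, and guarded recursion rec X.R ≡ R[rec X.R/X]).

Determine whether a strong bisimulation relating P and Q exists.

P's transition system — 9 states:
  u0 = c.c.0\{a,b} + b.(0 + 0) | (a.0)\{a,c} + ((c.0 + c.0) | c.(0 | 0) + c.a.(0 + 0)) has moves --b--▸ u1, --c--▸ u2, --c--▸ u3, --c--▸ u4, --c--▸ u5
  u1 = (0 + 0) | (a.0)\{a,c} has moves deadlocked
  u2 = (c.0 + c.0) | (0 | 0) has moves --c--▸ u6
  u3 = 0 | c.(0 | 0) has moves --c--▸ u6
  u4 = a.(0 + 0) has moves --a--▸ u7
  u5 = c.0\{a,b} has moves --c--▸ u8
  u6 = 0 | (0 | 0) has moves deadlocked
  u7 = 0 + 0 has moves deadlocked
  u8 = 0\{a,b} has moves deadlocked
Q's transition system — 9 states:
  v0 = c.c.0\{a,b} + b.(0 + 0) | (a.0)\{a,c} + ((c.0 + c.0) | c.(0 | 0) + a.a.(0 + 0)) has moves --a--▸ v1, --b--▸ v2, --c--▸ v3, --c--▸ v4, --c--▸ v5
  v1 = a.(0 + 0) has moves --a--▸ v6
  v2 = (0 + 0) | (a.0)\{a,c} has moves deadlocked
  v3 = (c.0 + c.0) | (0 | 0) has moves --c--▸ v7
  v4 = 0 | c.(0 | 0) has moves --c--▸ v7
  v5 = c.0\{a,b} has moves --c--▸ v8
  v6 = 0 + 0 has moves deadlocked
  v7 = 0 | (0 | 0) has moves deadlocked
  v8 = 0\{a,b} has moves deadlocked
Coarsest stable partition (strong bisimilarity classes):
  B0 = {u0}
  B1 = {u1, u6, u7, u8, v2, v6, v7, v8}
  B2 = {u2, u3, u5, v3, v4, v5}
  B3 = {u4, v1}
  B4 = {v0}
u0 ∈ B0, v0 ∈ B4 → different blocks

P ≁ Q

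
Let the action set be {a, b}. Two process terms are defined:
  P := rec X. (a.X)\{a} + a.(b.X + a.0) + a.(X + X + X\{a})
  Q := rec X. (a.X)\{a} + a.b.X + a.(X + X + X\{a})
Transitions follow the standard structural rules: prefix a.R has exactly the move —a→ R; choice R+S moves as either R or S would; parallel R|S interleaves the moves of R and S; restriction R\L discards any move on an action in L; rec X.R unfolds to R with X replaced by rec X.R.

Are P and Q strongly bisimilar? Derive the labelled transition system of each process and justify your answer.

not bisimilar

Reachable graph of P (4 states):
  u0 = rec X. (a.X)\{a} + a.(b.X + a.0) + a.(X + X + X\{a}) :: —a→ u1, —a→ u2
  u1 = (rec X. (a.X)\{a} + a.(b.X + a.0) + a.(X + X + X\{a})) + (rec X. (a.X)\{a} + a.(b.X + a.0) + a.(X + X + X\{a})) + (rec X. (a.X)\{a} + a.(b.X + a.0) + a.(X + X + X\{a}))\{a} :: —a→ u1, —a→ u2
  u2 = b.(rec X. (a.X)\{a} + a.(b.X + a.0) + a.(X + X + X\{a})) + a.0 :: —a→ u3, —b→ u0
  u3 = 0 :: (no moves)
Reachable graph of Q (3 states):
  v0 = rec X. (a.X)\{a} + a.b.X + a.(X + X + X\{a}) :: —a→ v1, —a→ v2
  v1 = (rec X. (a.X)\{a} + a.b.X + a.(X + X + X\{a})) + (rec X. (a.X)\{a} + a.b.X + a.(X + X + X\{a})) + (rec X. (a.X)\{a} + a.b.X + a.(X + X + X\{a}))\{a} :: —a→ v1, —a→ v2
  v2 = b.(rec X. (a.X)\{a} + a.b.X + a.(X + X + X\{a})) :: —b→ v0
Partition-refinement fixed point:
  B0 = {u0, u1}
  B1 = {u2}
  B2 = {u3}
  B3 = {v0, v1}
  B4 = {v2}
u0 ∈ B0, v0 ∈ B3 → different blocks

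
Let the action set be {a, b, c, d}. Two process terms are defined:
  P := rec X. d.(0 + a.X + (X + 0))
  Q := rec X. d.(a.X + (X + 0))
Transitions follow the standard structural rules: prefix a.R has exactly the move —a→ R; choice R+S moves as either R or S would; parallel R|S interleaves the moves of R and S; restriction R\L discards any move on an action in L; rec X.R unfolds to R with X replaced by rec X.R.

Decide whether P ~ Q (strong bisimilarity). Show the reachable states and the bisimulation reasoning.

LTS(P): 2 reachable states
  p0 = rec X. d.(0 + a.X + (X + 0)) → -d-> p1
  p1 = 0 + a.(rec X. d.(0 + a.X + (X + 0))) + ((rec X. d.(0 + a.X + (X + 0))) + 0) → -a-> p0, -d-> p1
LTS(Q): 2 reachable states
  q0 = rec X. d.(a.X + (X + 0)) → -d-> q1
  q1 = a.(rec X. d.(a.X + (X + 0))) + ((rec X. d.(a.X + (X + 0))) + 0) → -a-> q0, -d-> q1
Bisimilarity quotient blocks:
  B0 = {p0, q0}
  B1 = {p1, q1}
p0 ∈ B0, q0 ∈ B0 → same block

bisimilar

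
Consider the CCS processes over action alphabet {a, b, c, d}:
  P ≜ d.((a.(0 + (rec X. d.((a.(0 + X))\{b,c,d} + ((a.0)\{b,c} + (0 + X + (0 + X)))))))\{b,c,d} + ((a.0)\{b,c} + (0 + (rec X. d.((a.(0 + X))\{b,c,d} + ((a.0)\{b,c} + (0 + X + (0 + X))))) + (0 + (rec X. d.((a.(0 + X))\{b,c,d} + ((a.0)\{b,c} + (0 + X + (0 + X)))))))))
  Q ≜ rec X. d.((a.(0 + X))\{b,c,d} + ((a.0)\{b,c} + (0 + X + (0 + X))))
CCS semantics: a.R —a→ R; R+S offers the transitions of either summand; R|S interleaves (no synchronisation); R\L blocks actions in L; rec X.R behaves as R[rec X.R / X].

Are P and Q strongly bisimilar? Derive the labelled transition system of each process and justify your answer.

P ~ Q

P's transition system — 4 states:
  m0 = d.((a.(0 + (rec X. d.((a.(0 + X))\{b,c,d} + ((a.0)\{b,c} + (0 + X + (0 + X)))))))\{b,c,d} + ((a.0)\{b,c} + (0 + (rec X. d.((a.(0 + X))\{b,c,d} + ((a.0)\{b,c} + (0 + X + (0 + X))))) + (0 + (rec X. d.((a.(0 + X))\{b,c,d} + ((a.0)\{b,c} + (0 + X + (0 + X))))))))) has moves ··d··> m1
  m1 = (a.(0 + (rec X. d.((a.(0 + X))\{b,c,d} + ((a.0)\{b,c} + (0 + X + (0 + X)))))))\{b,c,d} + ((a.0)\{b,c} + (0 + (rec X. d.((a.(0 + X))\{b,c,d} + ((a.0)\{b,c} + (0 + X + (0 + X))))) + (0 + (rec X. d.((a.(0 + X))\{b,c,d} + ((a.0)\{b,c} + (0 + X + (0 + X)))))))) has moves ··a··> m2, ··a··> m3, ··d··> m1
  m2 = (0 + (rec X. d.((a.(0 + X))\{b,c,d} + ((a.0)\{b,c} + (0 + X + (0 + X))))))\{b,c,d} has moves stopped
  m3 = 0\{b,c} has moves stopped
Q's transition system — 4 states:
  n0 = rec X. d.((a.(0 + X))\{b,c,d} + ((a.0)\{b,c} + (0 + X + (0 + X)))) has moves ··d··> n1
  n1 = (a.(0 + (rec X. d.((a.(0 + X))\{b,c,d} + ((a.0)\{b,c} + (0 + X + (0 + X)))))))\{b,c,d} + ((a.0)\{b,c} + (0 + (rec X. d.((a.(0 + X))\{b,c,d} + ((a.0)\{b,c} + (0 + X + (0 + X))))) + (0 + (rec X. d.((a.(0 + X))\{b,c,d} + ((a.0)\{b,c} + (0 + X + (0 + X)))))))) has moves ··a··> n2, ··a··> n3, ··d··> n1
  n2 = (0 + (rec X. d.((a.(0 + X))\{b,c,d} + ((a.0)\{b,c} + (0 + X + (0 + X))))))\{b,c,d} has moves stopped
  n3 = 0\{b,c} has moves stopped
Partition-refinement fixed point:
  B0 = {m0, n0}
  B1 = {m1, n1}
  B2 = {m2, m3, n2, n3}
m0 ∈ B0, n0 ∈ B0 → same block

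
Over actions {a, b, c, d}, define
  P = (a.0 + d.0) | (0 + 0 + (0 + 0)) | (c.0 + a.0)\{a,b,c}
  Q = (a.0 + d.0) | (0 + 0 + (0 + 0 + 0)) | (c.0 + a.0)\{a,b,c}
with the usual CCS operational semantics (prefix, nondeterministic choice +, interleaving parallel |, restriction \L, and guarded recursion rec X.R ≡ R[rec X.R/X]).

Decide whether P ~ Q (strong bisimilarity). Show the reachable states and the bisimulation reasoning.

P's transition system — 2 states:
  p0 = (a.0 + d.0) | (0 + 0 + (0 + 0)) | (c.0 + a.0)\{a,b,c} :: ··a··> p1, ··d··> p1
  p1 = 0 | (0 + 0 + (0 + 0)) | (c.0 + a.0)\{a,b,c} :: (no moves)
Q's transition system — 2 states:
  q0 = (a.0 + d.0) | (0 + 0 + (0 + 0 + 0)) | (c.0 + a.0)\{a,b,c} :: ··a··> q1, ··d··> q1
  q1 = 0 | (0 + 0 + (0 + 0 + 0)) | (c.0 + a.0)\{a,b,c} :: (no moves)
Bisimilarity quotient blocks:
  B0 = {p0, q0}
  B1 = {p1, q1}
p0 ∈ B0, q0 ∈ B0 → same block

P ~ Q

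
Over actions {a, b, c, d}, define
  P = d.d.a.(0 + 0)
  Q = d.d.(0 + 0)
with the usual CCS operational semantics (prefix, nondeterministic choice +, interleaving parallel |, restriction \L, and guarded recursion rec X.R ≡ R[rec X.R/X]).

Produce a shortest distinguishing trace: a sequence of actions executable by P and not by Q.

Reachable graph of P (4 states):
  s0 = d.d.a.(0 + 0) :: ··d··> s1
  s1 = d.a.(0 + 0) :: ··d··> s2
  s2 = a.(0 + 0) :: ··a··> s3
  s3 = 0 + 0 :: ∅
Reachable graph of Q (3 states):
  t0 = d.d.(0 + 0) :: ··d··> t1
  t1 = d.(0 + 0) :: ··d··> t2
  t2 = 0 + 0 :: ∅
Run σ = ⟨dda⟩ on P: start {s0}
  [1] d ⇒ {s1}
  [2] d ⇒ {s2}
  [3] a ⇒ {s3}
  — P admits the full trace.
Run σ = ⟨dda⟩ on Q: start {t0}
  [1] d ⇒ {t1}
  [2] d ⇒ {t2}
  [3] a ⇒ no successor for Q

dda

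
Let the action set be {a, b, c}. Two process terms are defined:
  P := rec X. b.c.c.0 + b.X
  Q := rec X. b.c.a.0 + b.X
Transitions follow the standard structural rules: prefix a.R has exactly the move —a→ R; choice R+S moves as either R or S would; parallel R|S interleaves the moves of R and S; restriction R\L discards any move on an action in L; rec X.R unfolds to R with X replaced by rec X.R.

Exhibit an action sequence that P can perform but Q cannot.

bcc

P's transition system — 4 states:
  p0 = rec X. b.c.c.0 + b.X | --b--▸ p0, --b--▸ p1
  p1 = c.c.0 | --c--▸ p2
  p2 = c.0 | --c--▸ p3
  p3 = 0 | ∅
Q's transition system — 4 states:
  q0 = rec X. b.c.a.0 + b.X | --b--▸ q0, --b--▸ q1
  q1 = c.a.0 | --c--▸ q2
  q2 = a.0 | --a--▸ q3
  q3 = 0 | ∅
Run σ = ⟨bcc⟩ on P: start {p0}
  step 1 (b): {p0, p1}
  step 2 (c): {p2}
  step 3 (c): {p3}
  ✓ P
Run σ = ⟨bcc⟩ on Q: start {q0}
  step 1 (b): {q0, q1}
  step 2 (c): {q2}
  step 3 (c): no successor for Q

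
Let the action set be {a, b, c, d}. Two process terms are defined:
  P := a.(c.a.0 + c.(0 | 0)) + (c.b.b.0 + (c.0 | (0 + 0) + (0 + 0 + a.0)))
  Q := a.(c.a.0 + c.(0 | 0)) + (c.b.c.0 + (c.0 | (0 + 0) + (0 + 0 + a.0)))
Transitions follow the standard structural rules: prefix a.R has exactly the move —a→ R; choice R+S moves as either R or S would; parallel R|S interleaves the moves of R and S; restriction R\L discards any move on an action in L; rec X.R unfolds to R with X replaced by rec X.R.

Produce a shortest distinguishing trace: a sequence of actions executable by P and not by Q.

Reachable graph of P (8 states):
  u0 = a.(c.a.0 + c.(0 | 0)) + (c.b.b.0 + (c.0 | (0 + 0) + (0 + 0 + a.0))) has moves ··a··> u1, ··a··> u2, ··c··> u3, ··c··> u4
  u1 = 0 has moves deadlocked
  u2 = c.a.0 + c.(0 | 0) has moves ··c··> u5, ··c··> u6
  u3 = 0 | (0 + 0) has moves deadlocked
  u4 = b.b.0 has moves ··b··> u7
  u5 = 0 | 0 has moves deadlocked
  u6 = a.0 has moves ··a··> u1
  u7 = b.0 has moves ··b··> u1
Reachable graph of Q (8 states):
  v0 = a.(c.a.0 + c.(0 | 0)) + (c.b.c.0 + (c.0 | (0 + 0) + (0 + 0 + a.0))) has moves ··a··> v1, ··a··> v2, ··c··> v3, ··c··> v4
  v1 = 0 has moves deadlocked
  v2 = c.a.0 + c.(0 | 0) has moves ··c··> v5, ··c··> v6
  v3 = 0 | (0 + 0) has moves deadlocked
  v4 = b.c.0 has moves ··b··> v7
  v5 = 0 | 0 has moves deadlocked
  v6 = a.0 has moves ··a··> v1
  v7 = c.0 has moves ··c··> v1
Trace ⟨cbb⟩ through P, begin at {u0}:
  step 1 (c): {u3, u4}
  step 2 (b): {u7}
  step 3 (b): {u1}
  — P admits the full trace.
Trace ⟨cbb⟩ through Q, begin at {v0}:
  step 1 (c): {v3, v4}
  step 2 (b): {v7}
  step 3 (b): ∅  — Q cannot continue

cbb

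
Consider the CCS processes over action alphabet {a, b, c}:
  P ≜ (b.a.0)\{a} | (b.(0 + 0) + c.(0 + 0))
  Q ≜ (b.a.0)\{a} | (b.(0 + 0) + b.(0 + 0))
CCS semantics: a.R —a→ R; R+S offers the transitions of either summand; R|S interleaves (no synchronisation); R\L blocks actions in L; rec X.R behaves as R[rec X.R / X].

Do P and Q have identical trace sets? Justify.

trace-distinct — witness ⟨c⟩

LTS(P): 4 reachable states
  u0 = (b.a.0)\{a} | (b.(0 + 0) + c.(0 + 0)) | —b→ u1, —b→ u2, —c→ u2
  u1 = (a.0)\{a} | (b.(0 + 0) + c.(0 + 0)) | —b→ u3, —c→ u3
  u2 = (b.a.0)\{a} | (0 + 0) | —b→ u3
  u3 = (a.0)\{a} | (0 + 0) | ·
LTS(Q): 4 reachable states
  v0 = (b.a.0)\{a} | (b.(0 + 0) + b.(0 + 0)) | —b→ v1, —b→ v2
  v1 = (a.0)\{a} | (b.(0 + 0) + b.(0 + 0)) | —b→ v3
  v2 = (b.a.0)\{a} | (0 + 0) | —b→ v3
  v3 = (a.0)\{a} | (0 + 0) | ·
Run σ = ⟨c⟩ on P: start {u0}
  [1] c ⇒ {u2}
  ✓ P
Run σ = ⟨c⟩ on Q: start {v0}
  [1] c ⇒ no successor for Q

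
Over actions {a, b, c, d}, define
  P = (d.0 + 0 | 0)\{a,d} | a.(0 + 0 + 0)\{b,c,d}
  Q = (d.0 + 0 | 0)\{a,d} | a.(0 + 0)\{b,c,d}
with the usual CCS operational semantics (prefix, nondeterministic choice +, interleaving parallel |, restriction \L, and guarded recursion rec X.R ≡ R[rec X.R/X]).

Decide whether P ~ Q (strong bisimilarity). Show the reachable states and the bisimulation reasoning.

P's transition system — 2 states:
  m0 = (d.0 + 0 | 0)\{a,d} | a.(0 + 0 + 0)\{b,c,d} :: -a-> m1
  m1 = (d.0 + 0 | 0)\{a,d} | (0 + 0 + 0)\{b,c,d} :: (no moves)
Q's transition system — 2 states:
  n0 = (d.0 + 0 | 0)\{a,d} | a.(0 + 0)\{b,c,d} :: -a-> n1
  n1 = (d.0 + 0 | 0)\{a,d} | (0 + 0)\{b,c,d} :: (no moves)
Partition-refinement fixed point:
  B0 = {m0, n0}
  B1 = {m1, n1}
m0 ∈ B0, n0 ∈ B0 → same block

bisimilar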